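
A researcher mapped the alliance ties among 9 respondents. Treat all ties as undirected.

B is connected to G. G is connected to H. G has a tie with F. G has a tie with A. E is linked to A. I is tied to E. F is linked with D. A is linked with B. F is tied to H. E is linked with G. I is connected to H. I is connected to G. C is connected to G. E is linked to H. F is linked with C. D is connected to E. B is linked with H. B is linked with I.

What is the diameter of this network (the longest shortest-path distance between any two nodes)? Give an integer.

Eccentricity of each node (its greatest distance to any other): A:2, B:3, C:2, D:3, E:2, F:2, G:2, H:2, I:2.
The maximum eccentricity is 3, realized for instance by the pair D–B via D – E – A – B. So the diameter is 3.

3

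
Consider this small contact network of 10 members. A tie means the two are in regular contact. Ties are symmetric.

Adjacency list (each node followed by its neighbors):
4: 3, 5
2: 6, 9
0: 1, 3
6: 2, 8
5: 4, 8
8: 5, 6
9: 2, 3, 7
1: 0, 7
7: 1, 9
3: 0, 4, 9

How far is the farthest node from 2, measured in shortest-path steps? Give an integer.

Distances from 2: 0:3, 1:3, 3:2, 4:3, 5:3, 6:1, 7:2, 8:2, 9:1.
The largest is 3 (to 1, 0, 4, and 5), so the eccentricity of 2 is 3.

3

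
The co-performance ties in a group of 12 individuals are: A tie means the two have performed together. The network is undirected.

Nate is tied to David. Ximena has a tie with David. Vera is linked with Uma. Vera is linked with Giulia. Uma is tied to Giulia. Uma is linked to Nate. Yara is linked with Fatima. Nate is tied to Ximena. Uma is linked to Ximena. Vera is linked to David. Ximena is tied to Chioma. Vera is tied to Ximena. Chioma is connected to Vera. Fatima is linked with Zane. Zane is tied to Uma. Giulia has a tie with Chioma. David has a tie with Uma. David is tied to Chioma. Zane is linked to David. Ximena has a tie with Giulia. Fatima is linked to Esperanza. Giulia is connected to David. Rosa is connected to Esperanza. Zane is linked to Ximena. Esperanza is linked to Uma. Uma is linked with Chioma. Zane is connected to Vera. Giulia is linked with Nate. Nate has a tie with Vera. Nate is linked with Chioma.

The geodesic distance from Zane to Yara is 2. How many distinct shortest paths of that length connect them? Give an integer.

1

The shortest distance is 2, and the only length-2 path is Zane–Fatima–Yara. So there is exactly 1 shortest path.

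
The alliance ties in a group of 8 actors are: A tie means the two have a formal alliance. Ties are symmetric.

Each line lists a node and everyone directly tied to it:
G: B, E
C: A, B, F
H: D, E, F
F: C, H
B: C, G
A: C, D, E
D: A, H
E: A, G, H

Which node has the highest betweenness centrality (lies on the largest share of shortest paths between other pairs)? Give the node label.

Unnormalized betweenness of each node: A:4, B:3/2, C:5, D:1/2, E:9/2, F:3/2, G:3/2, H:7/2.
C has the largest value, 5, making it the main broker — the node through which the most shortest paths run.

C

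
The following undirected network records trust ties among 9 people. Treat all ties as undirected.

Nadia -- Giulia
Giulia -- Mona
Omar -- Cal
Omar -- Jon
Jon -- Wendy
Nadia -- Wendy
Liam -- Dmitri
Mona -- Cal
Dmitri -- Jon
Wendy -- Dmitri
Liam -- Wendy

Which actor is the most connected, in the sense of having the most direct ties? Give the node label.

Wendy

Degrees — Cal:2, Dmitri:3, Giulia:2, Jon:3, Liam:2, Mona:2, Nadia:2, Omar:2, Wendy:4.
The maximum is 4, attained only by Wendy.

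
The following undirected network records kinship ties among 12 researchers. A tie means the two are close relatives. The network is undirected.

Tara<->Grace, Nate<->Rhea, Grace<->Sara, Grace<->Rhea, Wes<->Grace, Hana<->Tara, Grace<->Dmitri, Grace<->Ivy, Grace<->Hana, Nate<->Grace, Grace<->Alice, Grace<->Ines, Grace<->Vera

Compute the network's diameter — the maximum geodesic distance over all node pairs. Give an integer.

2

Eccentricity of each node (its greatest distance to any other): Alice:2, Dmitri:2, Grace:1, Hana:2, Ines:2, Ivy:2, Nate:2, Rhea:2, Sara:2, Tara:2, Vera:2, Wes:2.
The maximum eccentricity is 2, realized for instance by the pair Vera–Rhea via Vera – Grace – Rhea. So the diameter is 2.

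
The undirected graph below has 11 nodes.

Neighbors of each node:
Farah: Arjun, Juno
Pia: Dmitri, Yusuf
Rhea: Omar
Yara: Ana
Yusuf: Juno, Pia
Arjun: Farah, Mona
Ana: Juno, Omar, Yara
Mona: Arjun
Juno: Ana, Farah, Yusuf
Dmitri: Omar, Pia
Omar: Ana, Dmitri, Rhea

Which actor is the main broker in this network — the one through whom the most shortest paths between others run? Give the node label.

Unnormalized betweenness of each node: Ana:20, Arjun:9, Dmitri:4, Farah:16, Juno:25, Mona:0, Omar:14, Pia:4, Rhea:0, Yara:0, Yusuf:7.
Juno has the largest value, 25, making it the main broker — the node through which the most shortest paths run.

Juno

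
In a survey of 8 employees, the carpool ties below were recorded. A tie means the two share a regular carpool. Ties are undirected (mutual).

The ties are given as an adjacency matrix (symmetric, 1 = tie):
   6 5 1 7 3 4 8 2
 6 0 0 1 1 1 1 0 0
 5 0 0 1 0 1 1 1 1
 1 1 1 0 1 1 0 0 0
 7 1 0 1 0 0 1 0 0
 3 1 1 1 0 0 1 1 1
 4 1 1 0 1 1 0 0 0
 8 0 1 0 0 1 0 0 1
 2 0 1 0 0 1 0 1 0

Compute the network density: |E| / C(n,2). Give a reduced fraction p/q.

4/7

There are 16 edges and 8 nodes, so the maximum possible is C(8,2) = 28.
Density = 16/28 = 4/7.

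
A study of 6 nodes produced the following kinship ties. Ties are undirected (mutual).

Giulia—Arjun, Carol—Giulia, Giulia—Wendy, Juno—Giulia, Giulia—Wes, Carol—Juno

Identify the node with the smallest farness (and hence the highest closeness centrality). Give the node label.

Giulia

Farness (sum of distances to all others) for each node — Arjun:9, Carol:8, Giulia:5, Juno:8, Wendy:9, Wes:9.
The smallest farness is 5, for Giulia, so Giulia has the highest closeness.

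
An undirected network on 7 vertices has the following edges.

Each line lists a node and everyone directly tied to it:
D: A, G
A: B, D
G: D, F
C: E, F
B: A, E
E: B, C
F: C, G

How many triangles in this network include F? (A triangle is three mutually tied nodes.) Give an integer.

F's neighbors are C and G, but none of them are tied to each other, so no triangle contains F.

0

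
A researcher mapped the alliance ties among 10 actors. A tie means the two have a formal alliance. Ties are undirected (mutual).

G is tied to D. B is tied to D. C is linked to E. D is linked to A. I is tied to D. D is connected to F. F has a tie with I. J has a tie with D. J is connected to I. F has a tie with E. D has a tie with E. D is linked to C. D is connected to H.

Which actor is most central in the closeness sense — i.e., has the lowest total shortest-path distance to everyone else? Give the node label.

D

Farness (sum of distances to all others) for each node — A:17, B:17, C:16, D:9, E:15, F:15, G:17, H:17, I:15, J:16.
The smallest farness is 9, for D, so D has the highest closeness.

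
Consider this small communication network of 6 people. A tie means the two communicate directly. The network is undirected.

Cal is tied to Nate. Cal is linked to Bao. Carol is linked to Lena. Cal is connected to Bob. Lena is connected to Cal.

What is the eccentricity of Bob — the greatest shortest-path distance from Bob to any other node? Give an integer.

3

Distances from Bob: Bao:2, Cal:1, Carol:3, Lena:2, Nate:2.
The largest is 3 (to Carol), so the eccentricity of Bob is 3.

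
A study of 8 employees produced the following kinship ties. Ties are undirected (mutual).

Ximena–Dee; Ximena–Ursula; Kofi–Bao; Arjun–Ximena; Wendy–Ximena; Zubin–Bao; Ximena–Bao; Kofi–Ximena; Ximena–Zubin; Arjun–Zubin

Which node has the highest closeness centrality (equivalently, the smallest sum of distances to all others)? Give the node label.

Farness (sum of distances to all others) for each node — Arjun:12, Bao:11, Dee:13, Kofi:12, Ursula:13, Wendy:13, Ximena:7, Zubin:11.
The smallest farness is 7, for Ximena, so Ximena has the highest closeness.

Ximena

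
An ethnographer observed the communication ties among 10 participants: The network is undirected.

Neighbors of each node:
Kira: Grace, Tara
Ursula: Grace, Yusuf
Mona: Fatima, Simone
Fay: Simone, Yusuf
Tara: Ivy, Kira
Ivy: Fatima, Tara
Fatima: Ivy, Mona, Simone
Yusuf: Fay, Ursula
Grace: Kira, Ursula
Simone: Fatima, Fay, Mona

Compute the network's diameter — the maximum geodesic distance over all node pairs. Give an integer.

5

Eccentricity of each node (its greatest distance to any other): Fatima:4, Fay:4, Grace:5, Ivy:4, Kira:4, Mona:5, Simone:4, Tara:4, Ursula:4, Yusuf:4.
The maximum eccentricity is 5, realized for instance by the pair Grace–Mona via Grace – Ursula – Yusuf – Fay – Simone – Mona. So the diameter is 5.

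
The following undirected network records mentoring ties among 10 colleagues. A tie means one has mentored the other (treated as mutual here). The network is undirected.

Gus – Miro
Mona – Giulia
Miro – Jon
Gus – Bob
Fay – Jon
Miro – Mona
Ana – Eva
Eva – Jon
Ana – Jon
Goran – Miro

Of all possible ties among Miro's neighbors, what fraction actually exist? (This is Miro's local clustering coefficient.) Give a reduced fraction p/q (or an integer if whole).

0

Miro's neighbors: Goran, Gus, Jon, and Mona (k = 4).
Possible neighbor pairs: C(4,2) = 6. Edges among them: none → e = 0.
Clustering(Miro) = 0/6 = 0.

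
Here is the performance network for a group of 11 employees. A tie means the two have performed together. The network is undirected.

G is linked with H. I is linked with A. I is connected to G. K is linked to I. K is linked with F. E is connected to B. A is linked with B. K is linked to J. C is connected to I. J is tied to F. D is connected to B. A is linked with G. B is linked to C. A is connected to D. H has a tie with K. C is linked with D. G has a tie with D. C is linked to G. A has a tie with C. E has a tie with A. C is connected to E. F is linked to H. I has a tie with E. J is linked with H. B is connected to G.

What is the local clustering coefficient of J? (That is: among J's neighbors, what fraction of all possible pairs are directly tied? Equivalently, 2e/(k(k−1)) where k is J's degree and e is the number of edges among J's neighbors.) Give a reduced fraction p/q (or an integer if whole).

J's neighbors: F, H, and K (k = 3).
Possible neighbor pairs: C(3,2) = 3. Edges among them: F–H, F–K, H–K → e = 3.
Clustering(J) = 3/3 = 1.

1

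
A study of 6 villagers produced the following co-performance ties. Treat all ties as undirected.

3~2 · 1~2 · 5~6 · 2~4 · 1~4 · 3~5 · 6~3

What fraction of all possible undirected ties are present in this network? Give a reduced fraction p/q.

There are 7 edges and 6 nodes, so the maximum possible is C(6,2) = 15.
Density = 7/15.

7/15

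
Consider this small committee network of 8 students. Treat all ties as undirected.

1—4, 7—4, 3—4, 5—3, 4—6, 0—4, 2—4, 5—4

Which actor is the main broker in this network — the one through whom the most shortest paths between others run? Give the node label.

4

Unnormalized betweenness of each node: 0:0, 1:0, 2:0, 3:0, 4:20, 5:0, 6:0, 7:0.
4 has the largest value, 20, making it the main broker — the node through which the most shortest paths run.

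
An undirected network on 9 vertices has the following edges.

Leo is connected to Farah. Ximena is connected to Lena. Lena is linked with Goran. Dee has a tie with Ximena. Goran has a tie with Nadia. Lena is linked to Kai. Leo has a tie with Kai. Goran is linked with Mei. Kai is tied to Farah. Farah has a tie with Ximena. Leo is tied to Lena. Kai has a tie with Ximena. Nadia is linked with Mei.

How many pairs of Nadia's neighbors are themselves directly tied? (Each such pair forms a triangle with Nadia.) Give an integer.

Nadia's neighbors: Goran and Mei.
Neighbor pairs that are themselves tied: Nadia–Goran–Mei. Each forms one triangle with Nadia, for 1 in total.

1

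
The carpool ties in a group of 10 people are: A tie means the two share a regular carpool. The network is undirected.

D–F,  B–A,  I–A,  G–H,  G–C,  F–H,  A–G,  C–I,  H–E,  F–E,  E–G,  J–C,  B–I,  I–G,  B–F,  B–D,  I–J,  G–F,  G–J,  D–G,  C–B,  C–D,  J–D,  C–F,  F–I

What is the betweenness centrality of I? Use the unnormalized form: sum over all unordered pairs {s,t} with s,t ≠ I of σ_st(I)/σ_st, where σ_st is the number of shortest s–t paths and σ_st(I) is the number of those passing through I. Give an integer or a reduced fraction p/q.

Pairs whose geodesics pass through I — F–J: 1/4; F–A: 1/3; C–A: 1/3; J–A: 1/2; J–B: 1/3; G–B: 1/5.
All other pairs contribute 0.
Summing the contributions gives betweenness(I) = 39/20.

39/20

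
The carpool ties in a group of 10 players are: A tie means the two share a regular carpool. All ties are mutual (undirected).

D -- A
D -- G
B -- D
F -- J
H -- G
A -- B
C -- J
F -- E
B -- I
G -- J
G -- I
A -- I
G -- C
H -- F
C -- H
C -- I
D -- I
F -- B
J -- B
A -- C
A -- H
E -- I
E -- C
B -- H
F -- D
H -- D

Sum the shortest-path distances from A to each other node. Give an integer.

Distances from A: B:1, C:1, D:1, E:2, F:2, G:2, H:1, I:1, J:2.
Sum = 1 + 1 + 1 + 2 + 2 + 2 + 1 + 1 + 2 = 13.

13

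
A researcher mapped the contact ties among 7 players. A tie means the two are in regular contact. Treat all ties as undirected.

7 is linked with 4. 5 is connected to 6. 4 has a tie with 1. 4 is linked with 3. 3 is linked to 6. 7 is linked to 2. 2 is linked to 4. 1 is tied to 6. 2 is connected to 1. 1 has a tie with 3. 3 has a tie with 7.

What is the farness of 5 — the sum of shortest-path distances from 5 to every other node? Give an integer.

Distances from 5: 1:2, 2:3, 3:2, 4:3, 6:1, 7:3.
Sum = 2 + 3 + 2 + 3 + 1 + 3 = 14.

14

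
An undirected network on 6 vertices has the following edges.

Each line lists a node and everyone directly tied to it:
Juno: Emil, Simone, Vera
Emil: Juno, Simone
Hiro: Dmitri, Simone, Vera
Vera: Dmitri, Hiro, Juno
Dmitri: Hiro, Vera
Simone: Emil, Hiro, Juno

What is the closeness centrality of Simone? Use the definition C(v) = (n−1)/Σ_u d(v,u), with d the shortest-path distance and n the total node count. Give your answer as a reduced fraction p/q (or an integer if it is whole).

5/7

Distances from Simone: Dmitri:2, Emil:1, Hiro:1, Juno:1, Vera:2. Sum = 7.
n = 6, so closeness = 5/7.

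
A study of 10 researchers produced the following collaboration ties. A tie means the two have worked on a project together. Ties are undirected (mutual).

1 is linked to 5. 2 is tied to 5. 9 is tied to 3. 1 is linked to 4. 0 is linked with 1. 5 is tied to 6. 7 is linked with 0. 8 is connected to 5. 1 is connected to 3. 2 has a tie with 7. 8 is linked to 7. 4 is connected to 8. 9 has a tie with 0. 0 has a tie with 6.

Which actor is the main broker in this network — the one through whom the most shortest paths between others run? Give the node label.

1

Unnormalized betweenness of each node: 0:61/6, 1:31/3, 2:1/2, 3:4/3, 4:1, 5:23/3, 6:5/6, 7:29/6, 8:3, 9:4/3.
1 has the largest value, 31/3, making it the main broker — the node through which the most shortest paths run.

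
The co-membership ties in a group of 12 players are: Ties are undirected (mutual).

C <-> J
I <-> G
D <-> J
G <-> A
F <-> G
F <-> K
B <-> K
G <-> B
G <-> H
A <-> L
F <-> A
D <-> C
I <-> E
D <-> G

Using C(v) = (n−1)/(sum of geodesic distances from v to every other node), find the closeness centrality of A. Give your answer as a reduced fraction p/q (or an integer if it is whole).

1/2

Distances from A: B:2, C:3, D:2, E:3, F:1, G:1, H:2, I:2, J:3, K:2, L:1. Sum = 22.
n = 12, so closeness = 11/22 = 1/2.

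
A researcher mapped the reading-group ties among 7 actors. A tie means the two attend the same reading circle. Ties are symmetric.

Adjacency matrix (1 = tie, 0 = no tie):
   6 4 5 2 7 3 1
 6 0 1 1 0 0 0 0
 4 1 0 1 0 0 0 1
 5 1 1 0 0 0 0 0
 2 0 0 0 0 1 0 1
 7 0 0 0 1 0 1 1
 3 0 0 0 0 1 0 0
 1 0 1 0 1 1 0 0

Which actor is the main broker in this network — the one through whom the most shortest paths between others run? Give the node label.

1

Unnormalized betweenness of each node: 1:9, 2:0, 3:0, 4:8, 5:0, 6:0, 7:5.
1 has the largest value, 9, making it the main broker — the node through which the most shortest paths run.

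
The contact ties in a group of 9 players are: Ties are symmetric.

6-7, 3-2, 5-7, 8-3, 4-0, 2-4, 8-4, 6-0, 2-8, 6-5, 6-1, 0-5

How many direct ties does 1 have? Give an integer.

1 is directly tied to 6. That is 1 neighbor, so the degree of 1 is 1.

1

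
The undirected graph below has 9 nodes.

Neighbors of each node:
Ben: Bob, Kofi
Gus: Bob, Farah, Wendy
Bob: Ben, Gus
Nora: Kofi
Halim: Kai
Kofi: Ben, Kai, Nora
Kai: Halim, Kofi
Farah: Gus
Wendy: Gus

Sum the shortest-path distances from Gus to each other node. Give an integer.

Distances from Gus: Ben:2, Bob:1, Farah:1, Halim:5, Kai:4, Kofi:3, Nora:4, Wendy:1.
Sum = 2 + 1 + 1 + 5 + 4 + 3 + 4 + 1 = 21.

21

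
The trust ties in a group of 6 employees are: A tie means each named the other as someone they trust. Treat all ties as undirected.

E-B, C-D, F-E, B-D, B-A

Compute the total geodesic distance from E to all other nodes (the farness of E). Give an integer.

Distances from E: A:2, B:1, C:3, D:2, F:1.
Sum = 2 + 1 + 3 + 2 + 1 = 9.

9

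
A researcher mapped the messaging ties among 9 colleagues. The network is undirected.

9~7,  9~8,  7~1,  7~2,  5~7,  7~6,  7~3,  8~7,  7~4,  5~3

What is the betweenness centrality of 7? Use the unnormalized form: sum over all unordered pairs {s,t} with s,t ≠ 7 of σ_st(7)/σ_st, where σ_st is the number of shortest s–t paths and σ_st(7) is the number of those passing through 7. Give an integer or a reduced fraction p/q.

26

Pairs whose geodesics pass through 7 — 3–2: 1; 3–6: 1; 3–4: 1; 3–1: 1; 3–9: 1; 3–8: 1; 2–6: 1; 2–4: 1; 2–1: 1; 2–9: 1; 2–8: 1; 2–5: 1; 6–4: 1; 6–1: 1 … (+12 more pairs).
All other pairs contribute 0.
Summing the contributions gives betweenness(7) = 26.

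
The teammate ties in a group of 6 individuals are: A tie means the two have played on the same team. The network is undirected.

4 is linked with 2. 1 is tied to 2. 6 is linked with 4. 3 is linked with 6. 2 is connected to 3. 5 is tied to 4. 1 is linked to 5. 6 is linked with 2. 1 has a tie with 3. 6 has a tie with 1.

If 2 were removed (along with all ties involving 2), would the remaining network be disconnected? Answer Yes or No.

Even without 2, every remaining node can still reach every other (the residual graph is connected), so 2 is not a cut vertex.

No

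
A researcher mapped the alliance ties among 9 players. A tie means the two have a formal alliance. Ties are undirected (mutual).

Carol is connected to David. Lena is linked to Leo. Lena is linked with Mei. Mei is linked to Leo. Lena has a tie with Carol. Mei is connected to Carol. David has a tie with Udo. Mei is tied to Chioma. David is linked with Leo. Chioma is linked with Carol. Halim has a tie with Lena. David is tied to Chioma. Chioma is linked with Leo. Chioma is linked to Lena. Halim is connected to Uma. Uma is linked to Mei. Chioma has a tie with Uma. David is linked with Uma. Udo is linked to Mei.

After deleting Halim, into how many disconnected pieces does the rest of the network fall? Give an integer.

1

Halim's neighbors (Lena and Uma) remain reachable from one another through other ties, so the rest of the network stays in one piece.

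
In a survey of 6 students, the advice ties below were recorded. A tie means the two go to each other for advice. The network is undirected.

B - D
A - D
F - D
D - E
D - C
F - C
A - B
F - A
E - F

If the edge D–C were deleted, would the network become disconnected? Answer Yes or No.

Even without that edge, D still reaches C via D – F – C, so the network stays connected. Not a bridge.

No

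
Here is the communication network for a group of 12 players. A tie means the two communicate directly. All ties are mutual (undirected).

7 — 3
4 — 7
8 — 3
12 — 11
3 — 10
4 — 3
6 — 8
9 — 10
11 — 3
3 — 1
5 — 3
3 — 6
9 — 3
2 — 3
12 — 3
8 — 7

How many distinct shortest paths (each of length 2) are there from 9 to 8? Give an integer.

1

The shortest distance is 2, and the only length-2 path is 9–3–8. So there is exactly 1 shortest path.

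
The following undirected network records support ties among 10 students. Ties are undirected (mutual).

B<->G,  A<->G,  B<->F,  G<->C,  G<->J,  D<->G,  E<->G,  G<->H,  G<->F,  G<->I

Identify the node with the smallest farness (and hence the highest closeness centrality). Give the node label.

Farness (sum of distances to all others) for each node — A:17, B:16, C:17, D:17, E:17, F:16, G:9, H:17, I:17, J:17.
The smallest farness is 9, for G, so G has the highest closeness.

G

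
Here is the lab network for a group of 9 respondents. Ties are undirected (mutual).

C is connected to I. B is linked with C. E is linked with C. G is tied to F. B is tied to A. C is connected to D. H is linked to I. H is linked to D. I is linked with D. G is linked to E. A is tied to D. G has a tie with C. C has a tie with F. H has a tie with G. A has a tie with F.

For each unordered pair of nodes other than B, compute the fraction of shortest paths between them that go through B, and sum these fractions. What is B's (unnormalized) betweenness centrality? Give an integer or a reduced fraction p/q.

Pairs whose geodesics pass through B — E–A: 1/4; A–C: 1/3.
All other pairs contribute 0.
Summing the contributions gives betweenness(B) = 7/12.

7/12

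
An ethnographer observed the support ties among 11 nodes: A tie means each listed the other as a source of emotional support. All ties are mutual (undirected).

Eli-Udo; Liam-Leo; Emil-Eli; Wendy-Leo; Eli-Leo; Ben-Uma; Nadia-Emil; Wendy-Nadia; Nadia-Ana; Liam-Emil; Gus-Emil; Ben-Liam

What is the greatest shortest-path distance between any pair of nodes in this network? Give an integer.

5

Eccentricity of each node (its greatest distance to any other): Ana:5, Ben:4, Eli:4, Emil:3, Gus:4, Leo:3, Liam:3, Nadia:4, Udo:5, Uma:5, Wendy:4.
The maximum eccentricity is 5, realized for instance by the pair Uma–Ana via Uma – Ben – Liam – Emil – Nadia – Ana. So the diameter is 5.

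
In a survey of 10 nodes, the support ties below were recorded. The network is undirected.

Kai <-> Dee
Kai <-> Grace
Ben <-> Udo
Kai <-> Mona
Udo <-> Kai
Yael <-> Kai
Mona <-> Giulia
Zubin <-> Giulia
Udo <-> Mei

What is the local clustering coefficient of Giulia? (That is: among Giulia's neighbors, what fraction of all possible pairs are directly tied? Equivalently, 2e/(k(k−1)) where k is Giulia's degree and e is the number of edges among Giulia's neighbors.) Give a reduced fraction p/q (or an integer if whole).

0

Giulia's neighbors: Mona and Zubin (k = 2).
Possible neighbor pairs: C(2,2) = 1. Edges among them: none → e = 0.
Clustering(Giulia) = 0/1.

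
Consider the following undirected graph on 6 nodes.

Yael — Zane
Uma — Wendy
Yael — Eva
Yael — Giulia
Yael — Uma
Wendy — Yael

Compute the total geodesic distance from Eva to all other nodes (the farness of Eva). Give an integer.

9

Distances from Eva: Giulia:2, Uma:2, Wendy:2, Yael:1, Zane:2.
Sum = 2 + 2 + 2 + 1 + 2 = 9.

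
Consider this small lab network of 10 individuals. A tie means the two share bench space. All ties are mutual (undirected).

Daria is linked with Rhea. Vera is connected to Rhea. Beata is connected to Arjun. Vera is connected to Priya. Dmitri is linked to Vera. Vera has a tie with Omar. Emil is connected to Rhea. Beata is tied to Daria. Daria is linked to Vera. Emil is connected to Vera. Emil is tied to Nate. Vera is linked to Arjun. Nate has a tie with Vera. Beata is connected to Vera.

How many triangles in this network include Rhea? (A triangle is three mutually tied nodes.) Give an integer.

2

Rhea's neighbors: Daria, Emil, and Vera.
Neighbor pairs that are themselves tied: Rhea–Daria–Vera; Rhea–Emil–Vera. Each forms one triangle with Rhea, for 2 in total.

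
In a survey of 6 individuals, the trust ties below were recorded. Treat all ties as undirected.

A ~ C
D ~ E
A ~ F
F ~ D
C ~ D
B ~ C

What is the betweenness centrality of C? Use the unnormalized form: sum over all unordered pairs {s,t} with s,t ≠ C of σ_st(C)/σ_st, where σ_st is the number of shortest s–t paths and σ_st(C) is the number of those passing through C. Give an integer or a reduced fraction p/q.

5

Pairs whose geodesics pass through C — F–B: 2/2; E–A: 1/2; E–B: 1; D–A: 1/2; D–B: 1; A–B: 1.
All other pairs contribute 0.
Summing the contributions gives betweenness(C) = 5.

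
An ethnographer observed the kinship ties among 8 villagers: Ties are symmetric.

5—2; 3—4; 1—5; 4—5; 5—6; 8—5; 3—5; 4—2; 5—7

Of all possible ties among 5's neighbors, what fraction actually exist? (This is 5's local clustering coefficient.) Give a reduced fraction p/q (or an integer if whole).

5's neighbors: 1, 2, 3, 4, 6, 7, and 8 (k = 7).
Possible neighbor pairs: C(7,2) = 21. Edges among them: 2–4, 3–4 → e = 2.
Clustering(5) = 2/21.

2/21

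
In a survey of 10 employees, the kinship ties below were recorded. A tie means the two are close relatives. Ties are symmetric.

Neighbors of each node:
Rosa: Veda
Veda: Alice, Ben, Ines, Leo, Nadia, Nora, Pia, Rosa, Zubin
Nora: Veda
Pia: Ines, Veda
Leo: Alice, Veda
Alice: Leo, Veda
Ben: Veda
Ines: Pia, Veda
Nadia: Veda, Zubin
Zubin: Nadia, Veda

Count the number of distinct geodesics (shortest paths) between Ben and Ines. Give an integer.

1

The shortest distance is 2, and the only length-2 path is Ben–Veda–Ines. So there is exactly 1 shortest path.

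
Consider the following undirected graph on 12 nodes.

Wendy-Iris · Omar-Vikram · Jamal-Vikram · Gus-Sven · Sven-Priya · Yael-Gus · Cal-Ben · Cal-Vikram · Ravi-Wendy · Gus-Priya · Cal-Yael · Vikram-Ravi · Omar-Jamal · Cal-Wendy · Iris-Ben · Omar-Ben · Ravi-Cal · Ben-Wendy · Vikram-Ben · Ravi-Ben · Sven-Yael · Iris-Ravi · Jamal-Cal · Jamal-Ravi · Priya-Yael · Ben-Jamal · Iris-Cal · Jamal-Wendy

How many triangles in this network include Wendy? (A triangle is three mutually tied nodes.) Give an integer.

Wendy's neighbors: Ben, Cal, Iris, Jamal, and Ravi.
Neighbor pairs that are themselves tied: Wendy–Ben–Cal; Wendy–Ben–Iris; Wendy–Ben–Jamal; Wendy–Ben–Ravi; Wendy–Cal–Iris; Wendy–Cal–Jamal; Wendy–Cal–Ravi; Wendy–Iris–Ravi; Wendy–Jamal–Ravi. Each forms one triangle with Wendy, for 9 in total.

9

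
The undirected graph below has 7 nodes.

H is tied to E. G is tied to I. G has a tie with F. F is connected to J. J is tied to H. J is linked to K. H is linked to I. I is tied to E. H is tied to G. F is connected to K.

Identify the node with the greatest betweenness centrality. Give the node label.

H

Unnormalized betweenness of each node: E:0, F:2, G:8/3, H:31/6, I:5/6, J:10/3, K:0.
H has the largest value, 31/6, making it the main broker — the node through which the most shortest paths run.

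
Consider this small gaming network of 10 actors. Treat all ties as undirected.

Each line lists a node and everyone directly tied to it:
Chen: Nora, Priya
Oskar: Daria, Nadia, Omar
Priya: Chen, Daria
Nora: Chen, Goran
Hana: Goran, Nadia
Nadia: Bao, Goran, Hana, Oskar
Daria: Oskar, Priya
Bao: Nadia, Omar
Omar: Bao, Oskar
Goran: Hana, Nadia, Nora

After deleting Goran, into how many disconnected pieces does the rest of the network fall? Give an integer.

1

Goran's neighbors (Hana, Nadia, and Nora) remain reachable from one another through other ties, so the rest of the network stays in one piece.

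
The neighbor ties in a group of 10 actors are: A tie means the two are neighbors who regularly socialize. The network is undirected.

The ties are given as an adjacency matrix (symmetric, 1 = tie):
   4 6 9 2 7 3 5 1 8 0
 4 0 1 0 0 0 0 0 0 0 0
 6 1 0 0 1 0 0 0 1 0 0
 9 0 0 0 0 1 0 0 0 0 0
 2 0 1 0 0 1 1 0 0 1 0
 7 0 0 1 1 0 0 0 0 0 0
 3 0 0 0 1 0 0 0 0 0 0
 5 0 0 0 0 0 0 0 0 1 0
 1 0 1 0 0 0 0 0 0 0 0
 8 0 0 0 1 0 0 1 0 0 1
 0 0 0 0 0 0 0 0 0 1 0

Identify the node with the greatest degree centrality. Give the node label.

Degrees — 0:1, 1:1, 2:4, 3:1, 4:1, 5:1, 6:3, 7:2, 8:3, 9:1.
The maximum is 4, attained only by 2.

2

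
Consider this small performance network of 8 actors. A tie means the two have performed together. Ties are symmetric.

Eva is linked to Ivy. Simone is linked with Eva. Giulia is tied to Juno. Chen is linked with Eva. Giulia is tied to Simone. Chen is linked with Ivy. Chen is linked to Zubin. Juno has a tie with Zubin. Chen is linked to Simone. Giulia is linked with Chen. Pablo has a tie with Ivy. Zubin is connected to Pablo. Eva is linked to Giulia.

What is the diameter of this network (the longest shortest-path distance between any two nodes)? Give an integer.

3

Eccentricity of each node (its greatest distance to any other): Chen:2, Eva:2, Giulia:3, Ivy:3, Juno:3, Pablo:3, Simone:3, Zubin:2.
The maximum eccentricity is 3, realized for instance by the pair Juno–Ivy via Juno – Zubin – Pablo – Ivy. So the diameter is 3.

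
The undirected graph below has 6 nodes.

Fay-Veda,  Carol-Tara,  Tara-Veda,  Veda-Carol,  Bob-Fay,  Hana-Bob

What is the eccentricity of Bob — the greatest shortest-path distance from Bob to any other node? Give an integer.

Distances from Bob: Carol:3, Fay:1, Hana:1, Tara:3, Veda:2.
The largest is 3 (to Tara and Carol), so the eccentricity of Bob is 3.

3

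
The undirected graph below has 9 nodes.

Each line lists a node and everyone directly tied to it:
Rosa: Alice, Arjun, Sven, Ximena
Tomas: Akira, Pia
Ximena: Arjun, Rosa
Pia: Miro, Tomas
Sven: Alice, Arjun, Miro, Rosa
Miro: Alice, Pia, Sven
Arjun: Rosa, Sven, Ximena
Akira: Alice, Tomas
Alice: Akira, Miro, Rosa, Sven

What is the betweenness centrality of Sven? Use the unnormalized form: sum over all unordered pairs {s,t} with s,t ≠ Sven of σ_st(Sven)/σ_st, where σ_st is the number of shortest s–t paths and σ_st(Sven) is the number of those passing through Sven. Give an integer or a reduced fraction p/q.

6

Pairs whose geodesics pass through Sven — Rosa–Pia: 1/2; Rosa–Miro: 1/2; Alice–Arjun: 1/2; Akira–Arjun: 1/2; Tomas–Arjun: 2/3; Pia–Arjun: 1; Pia–Ximena: 2/3; Miro–Arjun: 1; Miro–Ximena: 2/3.
All other pairs contribute 0.
Summing the contributions gives betweenness(Sven) = 6.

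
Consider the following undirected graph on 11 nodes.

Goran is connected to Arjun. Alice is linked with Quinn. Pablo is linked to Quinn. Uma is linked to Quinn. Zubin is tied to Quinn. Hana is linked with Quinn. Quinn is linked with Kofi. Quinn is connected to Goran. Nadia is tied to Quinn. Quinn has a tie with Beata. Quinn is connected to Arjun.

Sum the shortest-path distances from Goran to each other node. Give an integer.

18

Distances from Goran: Alice:2, Arjun:1, Beata:2, Hana:2, Kofi:2, Nadia:2, Pablo:2, Quinn:1, Uma:2, Zubin:2.
Sum = 2 + 1 + 2 + 2 + 2 + 2 + 2 + 1 + 2 + 2 = 18.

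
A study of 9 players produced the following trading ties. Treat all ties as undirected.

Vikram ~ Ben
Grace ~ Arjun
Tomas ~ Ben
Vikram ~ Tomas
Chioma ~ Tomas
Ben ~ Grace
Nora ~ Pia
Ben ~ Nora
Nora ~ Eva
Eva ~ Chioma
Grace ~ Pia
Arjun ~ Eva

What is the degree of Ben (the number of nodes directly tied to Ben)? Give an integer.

Ben is directly tied to Grace, Nora, Tomas, and Vikram. That is 4 neighbors, so the degree of Ben is 4.

4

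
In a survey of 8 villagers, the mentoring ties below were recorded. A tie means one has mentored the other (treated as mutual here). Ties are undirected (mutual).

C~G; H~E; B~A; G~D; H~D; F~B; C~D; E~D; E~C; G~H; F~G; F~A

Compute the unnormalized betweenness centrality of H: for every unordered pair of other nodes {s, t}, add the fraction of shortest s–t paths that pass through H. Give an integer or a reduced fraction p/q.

Pairs whose geodesics pass through H — A–E: 1/3; F–E: 1/3; B–E: 1/3; E–G: 1/3.
All other pairs contribute 0.
Summing the contributions gives betweenness(H) = 4/3.

4/3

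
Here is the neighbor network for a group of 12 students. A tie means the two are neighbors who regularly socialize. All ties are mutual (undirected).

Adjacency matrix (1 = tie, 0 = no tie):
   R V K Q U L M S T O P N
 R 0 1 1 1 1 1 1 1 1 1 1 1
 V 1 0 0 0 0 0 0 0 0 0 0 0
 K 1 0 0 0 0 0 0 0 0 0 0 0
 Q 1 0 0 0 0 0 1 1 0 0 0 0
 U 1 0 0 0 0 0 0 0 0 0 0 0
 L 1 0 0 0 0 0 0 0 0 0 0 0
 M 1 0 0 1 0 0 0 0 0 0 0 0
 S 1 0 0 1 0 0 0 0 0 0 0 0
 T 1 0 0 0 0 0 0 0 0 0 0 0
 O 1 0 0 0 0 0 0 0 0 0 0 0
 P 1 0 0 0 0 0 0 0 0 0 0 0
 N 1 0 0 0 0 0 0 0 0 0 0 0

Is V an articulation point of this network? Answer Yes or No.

No

Even without V, every remaining node can still reach every other (the residual graph is connected), so V is not a cut vertex.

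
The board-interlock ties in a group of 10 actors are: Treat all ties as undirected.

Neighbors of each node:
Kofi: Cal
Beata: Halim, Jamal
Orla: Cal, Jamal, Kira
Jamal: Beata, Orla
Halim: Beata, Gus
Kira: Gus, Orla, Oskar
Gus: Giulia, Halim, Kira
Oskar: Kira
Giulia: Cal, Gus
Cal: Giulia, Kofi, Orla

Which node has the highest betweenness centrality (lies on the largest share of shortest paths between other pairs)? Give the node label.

Unnormalized betweenness of each node: Beata:2, Cal:10, Giulia:4, Gus:19/2, Halim:7/2, Jamal:9/2, Kira:10, Kofi:0, Orla:25/2, Oskar:0.
Orla has the largest value, 25/2, making it the main broker — the node through which the most shortest paths run.

Orla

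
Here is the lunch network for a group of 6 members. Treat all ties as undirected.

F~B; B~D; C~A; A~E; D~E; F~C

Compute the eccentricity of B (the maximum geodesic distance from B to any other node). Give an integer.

Distances from B: A:3, C:2, D:1, E:2, F:1.
The largest is 3 (to A), so the eccentricity of B is 3.

3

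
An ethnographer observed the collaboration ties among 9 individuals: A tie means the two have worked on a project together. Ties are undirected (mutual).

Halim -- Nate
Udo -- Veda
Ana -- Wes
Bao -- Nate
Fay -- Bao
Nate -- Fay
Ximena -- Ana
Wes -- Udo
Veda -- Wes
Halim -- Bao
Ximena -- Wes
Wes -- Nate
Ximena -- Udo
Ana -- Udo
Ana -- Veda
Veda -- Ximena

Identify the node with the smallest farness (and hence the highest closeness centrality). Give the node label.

Farness (sum of distances to all others) for each node — Ana:15, Bao:17, Fay:18, Halim:18, Nate:12, Udo:15, Veda:15, Wes:11, Ximena:15.
The smallest farness is 11, for Wes, so Wes has the highest closeness.

Wes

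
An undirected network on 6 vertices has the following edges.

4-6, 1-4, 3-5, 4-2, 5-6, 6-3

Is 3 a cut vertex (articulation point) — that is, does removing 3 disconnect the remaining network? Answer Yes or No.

No

Even without 3, every remaining node can still reach every other (the residual graph is connected), so 3 is not a cut vertex.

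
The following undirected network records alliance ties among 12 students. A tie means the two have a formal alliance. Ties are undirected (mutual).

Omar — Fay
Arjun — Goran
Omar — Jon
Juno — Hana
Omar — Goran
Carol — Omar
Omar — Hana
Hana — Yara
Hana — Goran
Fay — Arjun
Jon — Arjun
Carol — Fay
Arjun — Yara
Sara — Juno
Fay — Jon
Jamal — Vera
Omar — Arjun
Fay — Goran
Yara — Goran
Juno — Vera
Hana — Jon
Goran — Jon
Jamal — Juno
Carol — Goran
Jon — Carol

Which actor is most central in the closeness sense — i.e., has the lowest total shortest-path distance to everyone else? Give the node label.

Farness (sum of distances to all others) for each node — Arjun:24, Carol:25, Fay:24, Goran:18, Hana:17, Jamal:30, Jon:19, Juno:21, Omar:19, Sara:31, Vera:30, Yara:22.
The smallest farness is 17, for Hana, so Hana has the highest closeness.

Hana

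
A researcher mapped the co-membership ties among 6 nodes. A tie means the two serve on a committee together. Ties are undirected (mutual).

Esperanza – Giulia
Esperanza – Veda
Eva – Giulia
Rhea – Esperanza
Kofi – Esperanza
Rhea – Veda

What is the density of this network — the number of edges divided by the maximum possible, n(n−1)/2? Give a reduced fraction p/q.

2/5

There are 6 edges and 6 nodes, so the maximum possible is C(6,2) = 15.
Density = 6/15 = 2/5.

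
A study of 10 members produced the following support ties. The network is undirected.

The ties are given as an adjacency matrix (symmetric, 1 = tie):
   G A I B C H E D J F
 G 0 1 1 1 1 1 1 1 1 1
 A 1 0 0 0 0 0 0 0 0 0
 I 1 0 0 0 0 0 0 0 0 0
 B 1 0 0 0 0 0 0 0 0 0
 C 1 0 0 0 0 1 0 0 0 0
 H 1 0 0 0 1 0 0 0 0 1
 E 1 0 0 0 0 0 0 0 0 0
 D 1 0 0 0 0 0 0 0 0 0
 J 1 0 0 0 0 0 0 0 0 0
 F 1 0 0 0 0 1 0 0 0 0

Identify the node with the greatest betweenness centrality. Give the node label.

Unnormalized betweenness of each node: A:0, B:0, C:0, D:0, E:0, F:0, G:67/2, H:1/2, I:0, J:0.
G has the largest value, 67/2, making it the main broker — the node through which the most shortest paths run.

G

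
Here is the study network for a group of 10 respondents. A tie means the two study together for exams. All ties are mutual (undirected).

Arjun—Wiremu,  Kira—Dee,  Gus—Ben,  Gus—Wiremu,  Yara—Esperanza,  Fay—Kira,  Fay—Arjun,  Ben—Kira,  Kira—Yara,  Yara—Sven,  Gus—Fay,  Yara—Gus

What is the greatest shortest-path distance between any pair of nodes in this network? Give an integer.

4

Eccentricity of each node (its greatest distance to any other): Arjun:4, Ben:3, Dee:4, Esperanza:4, Fay:3, Gus:3, Kira:3, Sven:4, Wiremu:4, Yara:3.
The maximum eccentricity is 4, realized for instance by the pair Wiremu–Dee via Wiremu – Arjun – Fay – Kira – Dee. So the diameter is 4.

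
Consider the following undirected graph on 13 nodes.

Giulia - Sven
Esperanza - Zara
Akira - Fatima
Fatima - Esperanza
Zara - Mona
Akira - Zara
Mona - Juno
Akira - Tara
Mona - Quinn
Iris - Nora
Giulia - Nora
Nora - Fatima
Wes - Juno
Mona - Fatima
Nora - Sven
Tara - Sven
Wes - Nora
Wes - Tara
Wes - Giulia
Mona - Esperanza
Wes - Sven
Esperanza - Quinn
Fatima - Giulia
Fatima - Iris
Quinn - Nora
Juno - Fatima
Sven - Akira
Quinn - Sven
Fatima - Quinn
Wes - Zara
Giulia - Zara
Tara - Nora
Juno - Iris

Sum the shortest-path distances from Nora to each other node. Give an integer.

17

Distances from Nora: Akira:2, Esperanza:2, Fatima:1, Giulia:1, Iris:1, Juno:2, Mona:2, Quinn:1, Sven:1, Tara:1, Wes:1, Zara:2.
Sum = 2 + 2 + 1 + 1 + 1 + 2 + 2 + 1 + 1 + 1 + 1 + 2 = 17.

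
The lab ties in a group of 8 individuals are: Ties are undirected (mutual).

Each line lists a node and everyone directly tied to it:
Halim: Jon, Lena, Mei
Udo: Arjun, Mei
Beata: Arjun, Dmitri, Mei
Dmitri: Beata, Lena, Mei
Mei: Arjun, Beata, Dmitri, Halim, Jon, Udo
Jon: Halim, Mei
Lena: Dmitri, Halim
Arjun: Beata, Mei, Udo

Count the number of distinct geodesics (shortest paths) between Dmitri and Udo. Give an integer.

1

The shortest distance is 2, and the only length-2 path is Dmitri–Mei–Udo. So there is exactly 1 shortest path.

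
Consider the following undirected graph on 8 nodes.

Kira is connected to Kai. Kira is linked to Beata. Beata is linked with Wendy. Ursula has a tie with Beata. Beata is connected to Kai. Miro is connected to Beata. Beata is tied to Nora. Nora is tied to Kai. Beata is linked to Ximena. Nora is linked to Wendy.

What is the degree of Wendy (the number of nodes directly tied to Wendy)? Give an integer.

2

Wendy is directly tied to Beata and Nora. That is 2 neighbors, so the degree of Wendy is 2.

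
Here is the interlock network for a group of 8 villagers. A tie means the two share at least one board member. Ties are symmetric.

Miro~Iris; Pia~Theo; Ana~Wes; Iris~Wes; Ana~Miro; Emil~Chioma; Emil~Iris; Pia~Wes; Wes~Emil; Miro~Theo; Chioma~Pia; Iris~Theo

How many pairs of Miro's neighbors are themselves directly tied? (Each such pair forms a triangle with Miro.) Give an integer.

Miro's neighbors: Ana, Iris, and Theo.
Neighbor pairs that are themselves tied: Miro–Iris–Theo. Each forms one triangle with Miro, for 1 in total.

1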